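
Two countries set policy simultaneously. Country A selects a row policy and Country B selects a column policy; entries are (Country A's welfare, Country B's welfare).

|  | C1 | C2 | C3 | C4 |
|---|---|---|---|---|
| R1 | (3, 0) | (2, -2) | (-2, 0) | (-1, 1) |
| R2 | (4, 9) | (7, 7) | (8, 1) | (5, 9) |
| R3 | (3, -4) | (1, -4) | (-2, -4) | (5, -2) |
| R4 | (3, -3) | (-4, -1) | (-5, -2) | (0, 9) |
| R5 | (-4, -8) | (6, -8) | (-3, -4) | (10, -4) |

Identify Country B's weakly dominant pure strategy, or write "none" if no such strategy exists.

C4 vs C1: R1: 1>0, R2: 9=9, R3: -2>-4, R4: 9>-3, R5: -4>-8.
C4 vs C2: R1: 1>-2, R2: 9>7, R3: -2>-4, R4: 9>-1, R5: -4>-8.
C4 vs C3: R1: 1>0, R2: 9>1, R3: -2>-4, R4: 9>-2, R5: -4=-4.
C4 is at least as good as every other strategy against every opponent action, so it is weakly dominant.

C4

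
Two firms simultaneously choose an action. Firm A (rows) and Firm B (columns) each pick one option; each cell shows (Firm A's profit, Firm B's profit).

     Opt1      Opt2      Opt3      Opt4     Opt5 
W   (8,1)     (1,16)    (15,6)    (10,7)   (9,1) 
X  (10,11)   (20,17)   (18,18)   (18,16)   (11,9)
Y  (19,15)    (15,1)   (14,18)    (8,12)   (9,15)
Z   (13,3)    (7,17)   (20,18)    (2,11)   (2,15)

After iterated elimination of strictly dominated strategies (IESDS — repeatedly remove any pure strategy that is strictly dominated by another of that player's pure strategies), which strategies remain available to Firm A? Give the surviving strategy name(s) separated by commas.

Z

Row W is eliminated: X beats it against every remaining column (Opt1: 10>8, Opt2: 20>1, Opt3: 18>15, Opt4: 18>10, Opt5: 11>9).
Column Opt1 is eliminated: Opt3 beats it against every remaining row (X: 18>11, Y: 18>15, Z: 18>3).
Firm A's strategy Y is strictly dominated by X (Opt2: 20>15, Opt3: 18>14, Opt4: 18>8, Opt5: 11>9) and is removed.
Firm B's strategy Opt2 is strictly dominated by Opt3 (X: 18>17, Z: 18>17) and is removed.
For Firm B, Opt3 strictly dominates Opt4 on the remaining rows (X: 18>16, Z: 18>11); eliminate Opt4.
For Firm B, Opt3 strictly dominates Opt5 on the remaining rows (X: 18>9, Z: 18>15); eliminate Opt5.
For Firm A, Z strictly dominates X on the remaining columns (Opt3: 20>18); eliminate X.
Among the remaining strategies, none is strictly dominated by another pure strategy of the same player, so the elimination stops.
Surviving strategies — Firm A: {Z}; Firm B: {Opt3}.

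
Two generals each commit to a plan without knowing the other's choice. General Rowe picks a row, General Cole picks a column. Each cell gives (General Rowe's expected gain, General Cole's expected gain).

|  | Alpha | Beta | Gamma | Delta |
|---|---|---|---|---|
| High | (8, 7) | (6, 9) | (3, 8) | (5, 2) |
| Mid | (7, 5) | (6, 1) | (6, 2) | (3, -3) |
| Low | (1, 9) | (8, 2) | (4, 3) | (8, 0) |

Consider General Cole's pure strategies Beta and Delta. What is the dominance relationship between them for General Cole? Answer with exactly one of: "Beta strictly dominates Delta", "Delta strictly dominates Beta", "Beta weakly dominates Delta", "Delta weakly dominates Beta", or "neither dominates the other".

Beta strictly dominates Delta

Beta's payoffs vs Delta's, by General Rowe's action — High: 9>2, Mid: 1>-3, Low: 2>0.
Every comparison favours Beta, so Beta strictly dominates Delta.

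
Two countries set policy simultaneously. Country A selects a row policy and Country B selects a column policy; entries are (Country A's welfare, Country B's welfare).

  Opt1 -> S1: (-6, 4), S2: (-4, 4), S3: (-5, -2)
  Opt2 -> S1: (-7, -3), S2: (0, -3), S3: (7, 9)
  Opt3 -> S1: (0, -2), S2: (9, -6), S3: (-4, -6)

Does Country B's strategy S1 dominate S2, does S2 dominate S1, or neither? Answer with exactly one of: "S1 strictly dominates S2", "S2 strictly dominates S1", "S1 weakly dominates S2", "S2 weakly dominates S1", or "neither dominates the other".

Compare S1 to S2 across each choice by Country A: Opt1: 4=4, Opt2: -3=-3, Opt3: -2>-6.
S1 is at least as good everywhere and strictly better somewhere (tied only at Opt1, Opt2), so S1 weakly but not strictly dominates S2.

S1 weakly dominates S2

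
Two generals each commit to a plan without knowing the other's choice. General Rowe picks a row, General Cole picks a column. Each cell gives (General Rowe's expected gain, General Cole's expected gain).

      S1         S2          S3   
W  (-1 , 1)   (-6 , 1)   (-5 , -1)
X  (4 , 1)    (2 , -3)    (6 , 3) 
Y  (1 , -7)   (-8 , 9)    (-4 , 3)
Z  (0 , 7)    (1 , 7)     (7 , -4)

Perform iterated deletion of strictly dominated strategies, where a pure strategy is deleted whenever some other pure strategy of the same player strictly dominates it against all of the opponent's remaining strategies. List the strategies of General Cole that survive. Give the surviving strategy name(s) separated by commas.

Row W is eliminated: X beats it against every remaining column (S1: 4>-1, S2: 2>-6, S3: 6>-5).
General Rowe's strategy Y is strictly dominated by X (S1: 4>1, S2: 2>-8, S3: 6>-4) and is removed.
Among the remaining strategies, none is strictly dominated by another pure strategy of the same player, so the elimination stops.
Surviving strategies — General Rowe: {X, Z}; General Cole: {S1, S2, S3}.

S1, S2, S3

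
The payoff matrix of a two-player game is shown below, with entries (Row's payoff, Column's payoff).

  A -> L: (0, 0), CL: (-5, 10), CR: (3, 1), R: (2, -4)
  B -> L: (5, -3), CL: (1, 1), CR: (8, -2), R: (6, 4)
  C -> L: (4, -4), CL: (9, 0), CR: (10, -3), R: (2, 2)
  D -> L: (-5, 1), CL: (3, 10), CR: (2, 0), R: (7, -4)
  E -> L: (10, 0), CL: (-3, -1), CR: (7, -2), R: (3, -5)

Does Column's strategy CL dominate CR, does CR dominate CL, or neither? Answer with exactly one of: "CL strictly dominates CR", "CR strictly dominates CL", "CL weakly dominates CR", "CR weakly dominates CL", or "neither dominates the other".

CL strictly dominates CR

CL's payoffs vs CR's, by Row's action — A: 10>1, B: 1>-2, C: 0>-3, D: 10>0, E: -1>-2.
CL gives a strictly higher payoff against every action of Row, so CL strictly dominates CR.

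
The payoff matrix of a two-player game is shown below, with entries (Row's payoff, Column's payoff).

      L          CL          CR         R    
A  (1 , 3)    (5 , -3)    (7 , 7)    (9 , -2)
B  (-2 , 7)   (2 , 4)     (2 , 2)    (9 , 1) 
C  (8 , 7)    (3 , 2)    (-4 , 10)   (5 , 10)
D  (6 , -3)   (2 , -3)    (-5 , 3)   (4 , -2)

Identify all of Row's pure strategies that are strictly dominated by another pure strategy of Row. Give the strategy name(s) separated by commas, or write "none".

D

Nothing dominates A: B at L (1>-2); C at CL (5>3); D at CL (5>2).
B is not dominated — it holds its own against A at R (9=9); C at CR (2>-4); D at CL (2=2).
C is not dominated — it holds its own against A at L (8>1); B at L (8>-2); D at L (8>6).
D is strictly dominated by C (L: 8>6, CL: 3>2, CR: -4>-5, R: 5>4).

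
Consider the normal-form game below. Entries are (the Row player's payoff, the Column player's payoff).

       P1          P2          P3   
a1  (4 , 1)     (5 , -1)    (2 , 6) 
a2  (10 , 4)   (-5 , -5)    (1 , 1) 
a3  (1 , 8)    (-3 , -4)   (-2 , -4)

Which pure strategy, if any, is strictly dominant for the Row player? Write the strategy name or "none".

none

a1 fails to dominate a2 at P1 (4<10).
a2 fails to dominate a1 at P2 (-5<5).
a3 fails to dominate a1 at P1 (1<4).
No single strategy dominates all the others.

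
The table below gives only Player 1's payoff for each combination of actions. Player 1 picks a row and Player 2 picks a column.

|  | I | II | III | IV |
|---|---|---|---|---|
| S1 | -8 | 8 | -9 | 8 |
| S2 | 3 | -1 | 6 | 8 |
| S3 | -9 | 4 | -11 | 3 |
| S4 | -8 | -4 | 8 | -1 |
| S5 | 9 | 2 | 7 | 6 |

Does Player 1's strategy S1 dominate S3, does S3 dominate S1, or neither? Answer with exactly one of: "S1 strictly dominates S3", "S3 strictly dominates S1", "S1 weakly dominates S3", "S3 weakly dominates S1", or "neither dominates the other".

S1's payoffs vs S3's, by Player 2's action — I: -8>-9, II: 8>4, III: -9>-11, IV: 8>3.
S1 gives a strictly higher payoff against each choice by Player 2, so S1 strictly dominates S3.

S1 strictly dominates S3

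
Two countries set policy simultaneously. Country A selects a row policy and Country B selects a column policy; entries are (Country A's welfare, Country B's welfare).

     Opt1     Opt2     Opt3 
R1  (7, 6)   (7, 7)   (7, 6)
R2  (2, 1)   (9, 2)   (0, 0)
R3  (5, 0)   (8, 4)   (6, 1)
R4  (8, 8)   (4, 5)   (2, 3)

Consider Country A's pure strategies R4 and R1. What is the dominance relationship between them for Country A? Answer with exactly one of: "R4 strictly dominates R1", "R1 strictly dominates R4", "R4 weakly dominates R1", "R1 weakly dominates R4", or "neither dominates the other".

Compare R4 to R1 across each choice by Country B: Opt1: 8>7, Opt2: 4<7, Opt3: 2<7.
R4 does better at Opt1 but worse at Opt2, Opt3; neither strategy dominates the other.

neither dominates the other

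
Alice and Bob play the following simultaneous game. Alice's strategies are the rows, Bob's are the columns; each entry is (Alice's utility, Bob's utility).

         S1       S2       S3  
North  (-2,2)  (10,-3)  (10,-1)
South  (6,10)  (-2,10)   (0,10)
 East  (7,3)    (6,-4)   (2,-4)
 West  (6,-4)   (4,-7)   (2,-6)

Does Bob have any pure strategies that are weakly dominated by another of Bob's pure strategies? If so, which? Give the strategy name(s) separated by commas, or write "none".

S1 is not dominated — it holds its own against S2 at North (2>-3); S3 at North (2>-1).
S2 is weakly dominated by S1 (North: 2>-3, South: 10=10, East: 3>-4, West: -4>-7).
S3 is weakly dominated by S1 (North: 2>-1, South: 10=10, East: 3>-4, West: -4>-6).

S2, S3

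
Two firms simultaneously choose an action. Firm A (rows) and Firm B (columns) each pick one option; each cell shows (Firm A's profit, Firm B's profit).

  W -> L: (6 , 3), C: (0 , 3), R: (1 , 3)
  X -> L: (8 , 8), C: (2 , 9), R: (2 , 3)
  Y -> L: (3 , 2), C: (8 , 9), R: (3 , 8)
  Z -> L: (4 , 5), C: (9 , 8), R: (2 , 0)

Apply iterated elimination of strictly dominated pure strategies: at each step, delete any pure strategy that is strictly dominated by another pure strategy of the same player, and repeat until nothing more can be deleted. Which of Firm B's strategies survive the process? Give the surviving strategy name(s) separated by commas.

For Firm A, X strictly dominates W on the remaining columns (L: 8>6, C: 2>0, R: 2>1); eliminate W.
For Firm B, C strictly dominates L on the remaining rows (X: 9>8, Y: 9>2, Z: 8>5); eliminate L.
Firm A's strategy X is strictly dominated by Y (C: 8>2, R: 3>2) and is removed.
Firm B's strategy R is strictly dominated by C (Y: 9>8, Z: 8>0) and is removed.
For Firm A, Z strictly dominates Y on the remaining columns (C: 9>8); eliminate Y.
Among the remaining strategies, none is strictly dominated by another pure strategy of the same player, so the elimination stops.
Surviving strategies — Firm A: {Z}; Firm B: {C}.

C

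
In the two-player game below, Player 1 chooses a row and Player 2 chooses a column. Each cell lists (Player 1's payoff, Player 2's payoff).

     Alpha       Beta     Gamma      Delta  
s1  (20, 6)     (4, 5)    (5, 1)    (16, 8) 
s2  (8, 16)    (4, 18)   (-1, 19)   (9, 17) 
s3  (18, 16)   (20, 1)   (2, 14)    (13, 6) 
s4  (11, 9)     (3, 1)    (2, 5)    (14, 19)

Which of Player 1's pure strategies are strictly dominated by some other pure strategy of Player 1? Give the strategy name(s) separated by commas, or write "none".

s1: no other strategy beats it everywhere (s2 at Alpha (20>8); s3 at Alpha (20>18); s4 at Alpha (20>11)).
s2 is strictly dominated by s3 (Alpha: 18>8, Beta: 20>4, Gamma: 2>-1, Delta: 13>9).
s3: no other strategy beats it everywhere (s1 at Beta (20>4); s2 at Alpha (18>8); s4 at Alpha (18>11)).
s4 is strictly dominated by s1 (Alpha: 20>11, Beta: 4>3, Gamma: 5>2, Delta: 16>14).

s2, s4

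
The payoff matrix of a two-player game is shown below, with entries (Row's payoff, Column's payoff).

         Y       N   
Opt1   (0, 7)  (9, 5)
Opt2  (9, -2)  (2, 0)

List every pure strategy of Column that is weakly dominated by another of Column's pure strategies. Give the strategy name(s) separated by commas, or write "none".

none

Y: no other strategy beats it everywhere (N at Opt1 (7>5)).
N is not dominated — it holds its own against Y at Opt2 (0>-2).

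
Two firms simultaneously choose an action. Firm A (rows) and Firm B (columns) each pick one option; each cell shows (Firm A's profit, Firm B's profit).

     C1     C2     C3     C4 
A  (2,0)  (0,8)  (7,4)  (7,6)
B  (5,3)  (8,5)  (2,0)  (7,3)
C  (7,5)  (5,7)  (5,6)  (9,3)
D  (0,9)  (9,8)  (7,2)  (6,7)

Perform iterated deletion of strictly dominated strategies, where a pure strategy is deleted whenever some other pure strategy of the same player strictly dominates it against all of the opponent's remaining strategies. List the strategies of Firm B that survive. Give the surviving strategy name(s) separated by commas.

C1, C2

Column C3 is eliminated: C2 beats it against every remaining row (A: 8>4, B: 5>0, C: 7>6, D: 8>2).
Row A is eliminated: C beats it against every remaining column (C1: 7>2, C2: 5>0, C4: 9>7).
For Firm B, C2 strictly dominates C4 on the remaining rows (B: 5>3, C: 7>3, D: 8>7); eliminate C4.
Among the remaining strategies, none is strictly dominated by another pure strategy of the same player, so the elimination stops.
Surviving strategies — Firm A: {B, C, D}; Firm B: {C1, C2}.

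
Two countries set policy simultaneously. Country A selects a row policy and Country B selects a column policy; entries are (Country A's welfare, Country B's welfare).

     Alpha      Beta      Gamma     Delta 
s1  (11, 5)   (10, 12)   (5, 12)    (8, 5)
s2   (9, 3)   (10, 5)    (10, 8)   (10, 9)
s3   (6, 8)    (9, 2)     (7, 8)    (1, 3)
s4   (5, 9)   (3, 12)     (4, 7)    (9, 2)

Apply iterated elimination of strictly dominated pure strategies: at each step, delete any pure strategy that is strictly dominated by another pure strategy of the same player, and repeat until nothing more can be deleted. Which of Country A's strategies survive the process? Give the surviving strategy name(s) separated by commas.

Row s3 is eliminated: s2 beats it against every remaining column (Alpha: 9>6, Beta: 10>9, Gamma: 10>7, Delta: 10>1).
Row s4 is eliminated: s2 beats it against every remaining column (Alpha: 9>5, Beta: 10>3, Gamma: 10>4, Delta: 10>9).
Country B's strategy Alpha is strictly dominated by Beta (s1: 12>5, s2: 5>3) and is removed.
Among the remaining strategies, none is strictly dominated by another pure strategy of the same player, so the elimination stops.
Surviving strategies — Country A: {s1, s2}; Country B: {Beta, Gamma, Delta}.

s1, s2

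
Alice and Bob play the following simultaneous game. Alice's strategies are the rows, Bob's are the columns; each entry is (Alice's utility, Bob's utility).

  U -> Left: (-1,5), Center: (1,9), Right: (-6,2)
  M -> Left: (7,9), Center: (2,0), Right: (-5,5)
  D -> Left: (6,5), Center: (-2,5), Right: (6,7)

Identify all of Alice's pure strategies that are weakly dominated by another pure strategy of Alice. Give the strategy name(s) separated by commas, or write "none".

U

M weakly dominates U — Left: 7>-1, Center: 2>1, Right: -5>-6.
Nothing dominates M: U at Left (7>-1); D at Left (7>6).
D is not dominated — it holds its own against U at Left (6>-1); M at Right (6>-5).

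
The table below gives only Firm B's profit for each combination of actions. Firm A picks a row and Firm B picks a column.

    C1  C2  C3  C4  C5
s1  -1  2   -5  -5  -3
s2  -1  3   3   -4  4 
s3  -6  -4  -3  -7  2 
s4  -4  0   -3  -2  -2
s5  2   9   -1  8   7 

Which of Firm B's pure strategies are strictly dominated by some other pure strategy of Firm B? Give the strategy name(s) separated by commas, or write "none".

C1, C3, C4

C1: dominated, since C2 does at least as well everywhere (s1: 2>-1, s2: 3>-1, s3: -4>-6, s4: 0>-4, s5: 9>2).
C2: no other strategy beats it everywhere (C1 at s1 (2>-1); C3 at s1 (2>-5); C4 at s1 (2>-5); C5 at s1 (2>-3)).
C3 is strictly dominated by C5 (s1: -3>-5, s2: 4>3, s3: 2>-3, s4: -2>-3, s5: 7>-1).
C2 strictly dominates C4 — s1: 2>-5, s2: 3>-4, s3: -4>-7, s4: 0>-2, s5: 9>8.
C5: no other strategy beats it everywhere (C1 at s2 (4>-1); C2 at s2 (4>3); C3 at s1 (-3>-5); C4 at s1 (-3>-5)).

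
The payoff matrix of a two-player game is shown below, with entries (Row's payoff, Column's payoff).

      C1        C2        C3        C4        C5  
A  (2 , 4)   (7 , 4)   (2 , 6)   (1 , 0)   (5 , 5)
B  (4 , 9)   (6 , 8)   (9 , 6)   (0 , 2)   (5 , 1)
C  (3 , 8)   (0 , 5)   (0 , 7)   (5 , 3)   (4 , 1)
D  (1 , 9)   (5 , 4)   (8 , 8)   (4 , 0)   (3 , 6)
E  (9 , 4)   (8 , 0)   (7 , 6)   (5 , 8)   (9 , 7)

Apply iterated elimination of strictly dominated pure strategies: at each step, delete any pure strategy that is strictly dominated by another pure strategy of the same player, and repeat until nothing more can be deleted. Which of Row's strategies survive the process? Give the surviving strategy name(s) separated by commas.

B, C, D, E

Row's strategy A is strictly dominated by E (C1: 9>2, C2: 8>7, C3: 7>2, C4: 5>1, C5: 9>5) and is removed.
Column C2 is eliminated: C1 beats it against every remaining row (B: 9>8, C: 8>5, D: 9>4, E: 4>0).
Among the remaining strategies, none is strictly dominated by another pure strategy of the same player, so the elimination stops.
Surviving strategies — Row: {B, C, D, E}; Column: {C1, C3, C4, C5}.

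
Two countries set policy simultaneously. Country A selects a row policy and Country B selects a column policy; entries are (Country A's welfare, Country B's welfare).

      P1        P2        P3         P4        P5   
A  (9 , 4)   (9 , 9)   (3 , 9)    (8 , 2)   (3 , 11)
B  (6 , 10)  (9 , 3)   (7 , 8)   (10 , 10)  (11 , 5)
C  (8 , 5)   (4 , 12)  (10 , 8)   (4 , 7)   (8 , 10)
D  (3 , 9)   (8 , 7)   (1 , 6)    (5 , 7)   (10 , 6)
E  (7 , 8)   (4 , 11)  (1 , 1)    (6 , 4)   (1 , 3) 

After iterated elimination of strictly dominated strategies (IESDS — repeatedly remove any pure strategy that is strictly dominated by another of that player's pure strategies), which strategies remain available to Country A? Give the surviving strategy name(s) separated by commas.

For Country A, B strictly dominates D on the remaining columns (P1: 6>3, P2: 9>8, P3: 7>1, P4: 10>5, P5: 11>10); eliminate D.
Row E is eliminated: A beats it against every remaining column (P1: 9>7, P2: 9>4, P3: 3>1, P4: 8>6, P5: 3>1).
Among the remaining strategies, none is strictly dominated by another pure strategy of the same player, so the elimination stops.
Surviving strategies — Country A: {A, B, C}; Country B: {P1, P2, P3, P4, P5}.

A, B, C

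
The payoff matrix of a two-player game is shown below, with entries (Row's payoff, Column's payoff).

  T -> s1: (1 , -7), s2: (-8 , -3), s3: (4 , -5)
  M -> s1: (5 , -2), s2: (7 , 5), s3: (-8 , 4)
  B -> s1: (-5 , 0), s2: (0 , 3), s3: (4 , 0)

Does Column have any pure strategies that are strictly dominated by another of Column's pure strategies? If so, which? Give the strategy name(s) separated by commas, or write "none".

s2 strictly dominates s1 — T: -3>-7, M: 5>-2, B: 3>0.
s2 is not dominated — it holds its own against s1 at T (-3>-7); s3 at T (-3>-5).
s3: dominated, since s2 does at least as well everywhere (T: -3>-5, M: 5>4, B: 3>0).

s1, s3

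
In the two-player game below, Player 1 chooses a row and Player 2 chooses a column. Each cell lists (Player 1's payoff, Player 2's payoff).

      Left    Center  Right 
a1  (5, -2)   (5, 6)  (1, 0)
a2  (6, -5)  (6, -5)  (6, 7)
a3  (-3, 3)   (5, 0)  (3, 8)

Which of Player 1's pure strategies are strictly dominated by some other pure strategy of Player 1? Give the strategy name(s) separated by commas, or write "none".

a1 is strictly dominated by a2 (Left: 6>5, Center: 6>5, Right: 6>1).
a2 is not dominated — it holds its own against a1 at Left (6>5); a3 at Left (6>-3).
a2 strictly dominates a3 — Left: 6>-3, Center: 6>5, Right: 6>3.

a1, a3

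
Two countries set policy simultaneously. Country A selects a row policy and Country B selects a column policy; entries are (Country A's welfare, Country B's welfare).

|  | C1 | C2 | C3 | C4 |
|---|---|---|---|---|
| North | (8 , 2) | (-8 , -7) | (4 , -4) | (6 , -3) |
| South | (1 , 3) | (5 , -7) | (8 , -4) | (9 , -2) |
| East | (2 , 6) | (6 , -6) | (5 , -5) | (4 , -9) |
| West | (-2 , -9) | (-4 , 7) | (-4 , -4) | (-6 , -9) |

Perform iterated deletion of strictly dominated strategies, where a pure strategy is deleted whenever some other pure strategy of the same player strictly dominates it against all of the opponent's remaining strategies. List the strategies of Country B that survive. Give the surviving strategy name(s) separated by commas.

C1

Country A's strategy West is strictly dominated by South (C1: 1>-2, C2: 5>-4, C3: 8>-4, C4: 9>-6) and is removed.
Country B's strategy C2 is strictly dominated by C1 (North: 2>-7, South: 3>-7, East: 6>-6) and is removed.
Country B's strategy C3 is strictly dominated by C1 (North: 2>-4, South: 3>-4, East: 6>-5) and is removed.
Row East is eliminated: North beats it against every remaining column (C1: 8>2, C4: 6>4).
Column C4 is eliminated: C1 beats it against every remaining row (North: 2>-3, South: 3>-2).
For Country A, North strictly dominates South on the remaining columns (C1: 8>1); eliminate South.
Among the remaining strategies, none is strictly dominated by another pure strategy of the same player, so the elimination stops.
Surviving strategies — Country A: {North}; Country B: {C1}.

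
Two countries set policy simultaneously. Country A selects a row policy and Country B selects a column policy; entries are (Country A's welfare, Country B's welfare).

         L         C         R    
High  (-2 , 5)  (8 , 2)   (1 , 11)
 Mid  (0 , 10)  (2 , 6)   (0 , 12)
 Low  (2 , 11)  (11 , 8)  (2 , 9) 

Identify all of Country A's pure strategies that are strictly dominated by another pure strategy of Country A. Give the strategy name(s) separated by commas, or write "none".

High, Mid

Low strictly dominates High — L: 2>-2, C: 11>8, R: 2>1.
Mid: dominated, since Low does at least as well everywhere (L: 2>0, C: 11>2, R: 2>0).
Nothing dominates Low: High at L (2>-2); Mid at L (2>0).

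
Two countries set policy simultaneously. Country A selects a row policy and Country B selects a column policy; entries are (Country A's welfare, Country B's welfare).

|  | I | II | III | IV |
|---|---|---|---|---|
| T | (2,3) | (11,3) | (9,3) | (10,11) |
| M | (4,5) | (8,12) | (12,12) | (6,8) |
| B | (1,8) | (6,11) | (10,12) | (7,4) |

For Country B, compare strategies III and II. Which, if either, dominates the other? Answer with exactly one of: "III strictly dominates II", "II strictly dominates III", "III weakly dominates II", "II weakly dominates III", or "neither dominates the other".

III weakly dominates II

III's payoffs vs II's, by Country A's action — T: 3=3, M: 12=12, B: 12>11.
III is at least as good everywhere and strictly better somewhere (tied only at T, M), so III weakly but not strictly dominates II.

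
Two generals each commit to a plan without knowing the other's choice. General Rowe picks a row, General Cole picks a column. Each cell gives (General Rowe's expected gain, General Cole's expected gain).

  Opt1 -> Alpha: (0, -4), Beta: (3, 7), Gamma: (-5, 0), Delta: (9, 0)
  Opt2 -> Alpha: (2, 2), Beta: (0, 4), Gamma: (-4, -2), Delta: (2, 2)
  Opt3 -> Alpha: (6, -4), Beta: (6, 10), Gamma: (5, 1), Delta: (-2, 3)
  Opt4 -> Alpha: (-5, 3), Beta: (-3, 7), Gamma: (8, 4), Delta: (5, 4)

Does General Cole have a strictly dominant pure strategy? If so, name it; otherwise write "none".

Beta

Beta vs Alpha: Opt1: 7>-4, Opt2: 4>2, Opt3: 10>-4, Opt4: 7>3.
Beta vs Gamma: Opt1: 7>0, Opt2: 4>-2, Opt3: 10>1, Opt4: 7>4.
Beta vs Delta: Opt1: 7>0, Opt2: 4>2, Opt3: 10>3, Opt4: 7>4.
Beta strictly beats every other strategy against every opponent action, so it is strictly dominant.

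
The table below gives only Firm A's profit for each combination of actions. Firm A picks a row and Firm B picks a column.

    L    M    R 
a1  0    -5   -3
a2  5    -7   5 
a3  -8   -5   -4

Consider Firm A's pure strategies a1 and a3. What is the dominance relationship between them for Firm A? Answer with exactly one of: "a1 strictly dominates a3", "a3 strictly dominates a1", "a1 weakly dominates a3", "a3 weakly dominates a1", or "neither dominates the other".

a1's payoffs vs a3's, by Firm B's action — L: 0>-8, M: -5=-5, R: -3>-4.
a1 is at least as good everywhere and strictly better somewhere (tied only at M), so a1 weakly but not strictly dominates a3.

a1 weakly dominates a3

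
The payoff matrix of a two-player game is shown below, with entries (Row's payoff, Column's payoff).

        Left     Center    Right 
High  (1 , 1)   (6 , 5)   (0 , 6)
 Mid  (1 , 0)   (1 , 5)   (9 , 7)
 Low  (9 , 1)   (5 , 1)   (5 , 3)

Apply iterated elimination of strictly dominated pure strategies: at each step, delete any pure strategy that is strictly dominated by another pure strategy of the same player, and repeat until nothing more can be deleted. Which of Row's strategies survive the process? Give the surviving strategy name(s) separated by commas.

Column Left is eliminated: Right beats it against every remaining row (High: 6>1, Mid: 7>0, Low: 3>1).
For Column, Right strictly dominates Center on the remaining rows (High: 6>5, Mid: 7>5, Low: 3>1); eliminate Center.
Row's strategy High is strictly dominated by Mid (Right: 9>0) and is removed.
Row's strategy Low is strictly dominated by Mid (Right: 9>5) and is removed.
Among the remaining strategies, none is strictly dominated by another pure strategy of the same player, so the elimination stops.
Surviving strategies — Row: {Mid}; Column: {Right}.

Mid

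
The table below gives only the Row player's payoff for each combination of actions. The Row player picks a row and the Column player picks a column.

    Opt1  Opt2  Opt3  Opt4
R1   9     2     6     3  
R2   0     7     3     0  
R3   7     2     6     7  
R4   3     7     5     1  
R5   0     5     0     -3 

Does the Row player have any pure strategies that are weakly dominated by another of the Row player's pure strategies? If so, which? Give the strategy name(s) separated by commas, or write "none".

R2, R5

R1: no other strategy beats it everywhere (R2 at Opt1 (9>0); R3 at Opt1 (9>7); R4 at Opt1 (9>3); R5 at Opt1 (9>0)).
R4 weakly dominates R2 — Opt1: 3>0, Opt2: 7=7, Opt3: 5>3, Opt4: 1>0.
R3: no other strategy beats it everywhere (R1 at Opt4 (7>3); R2 at Opt1 (7>0); R4 at Opt1 (7>3); R5 at Opt1 (7>0)).
R4 is not dominated — it holds its own against R1 at Opt2 (7>2); R2 at Opt1 (3>0); R3 at Opt2 (7>2); R5 at Opt1 (3>0).
R5 is weakly dominated by R2 (Opt1: 0=0, Opt2: 7>5, Opt3: 3>0, Opt4: 0>-3).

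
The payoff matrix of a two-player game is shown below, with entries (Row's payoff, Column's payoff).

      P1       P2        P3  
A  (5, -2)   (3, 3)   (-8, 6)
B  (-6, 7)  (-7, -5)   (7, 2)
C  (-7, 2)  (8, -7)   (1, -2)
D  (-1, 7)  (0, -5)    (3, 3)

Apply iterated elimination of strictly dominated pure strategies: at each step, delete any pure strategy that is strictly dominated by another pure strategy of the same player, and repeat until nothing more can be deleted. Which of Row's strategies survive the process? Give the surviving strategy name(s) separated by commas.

For Column, P3 strictly dominates P2 on the remaining rows (A: 6>3, B: 2>-5, C: -2>-7, D: 3>-5); eliminate P2.
For Row, B strictly dominates C on the remaining columns (P1: -6>-7, P3: 7>1); eliminate C.
Among the remaining strategies, none is strictly dominated by another pure strategy of the same player, so the elimination stops.
Surviving strategies — Row: {A, B, D}; Column: {P1, P3}.

A, B, D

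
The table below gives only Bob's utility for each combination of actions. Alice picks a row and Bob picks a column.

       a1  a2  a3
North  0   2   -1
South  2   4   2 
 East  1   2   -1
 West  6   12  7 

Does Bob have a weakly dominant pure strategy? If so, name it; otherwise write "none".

a2 vs a1: North: 2>0, South: 4>2, East: 2>1, West: 12>6.
a2 vs a3: North: 2>-1, South: 4>2, East: 2>-1, West: 12>7.
a2 is at least as good as every other strategy against every opponent action, so it is weakly dominant.

a2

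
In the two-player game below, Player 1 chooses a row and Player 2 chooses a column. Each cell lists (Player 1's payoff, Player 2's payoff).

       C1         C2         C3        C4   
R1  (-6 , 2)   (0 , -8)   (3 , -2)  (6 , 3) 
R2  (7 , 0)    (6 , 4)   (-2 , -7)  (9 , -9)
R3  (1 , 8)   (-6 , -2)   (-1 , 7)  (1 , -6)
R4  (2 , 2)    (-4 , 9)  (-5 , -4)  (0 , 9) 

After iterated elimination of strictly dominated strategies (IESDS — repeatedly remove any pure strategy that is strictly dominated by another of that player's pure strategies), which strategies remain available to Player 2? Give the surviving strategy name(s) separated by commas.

Row R4 is eliminated: R2 beats it against every remaining column (C1: 7>2, C2: 6>-4, C3: -2>-5, C4: 9>0).
Player 2's strategy C3 is strictly dominated by C1 (R1: 2>-2, R2: 0>-7, R3: 8>7) and is removed.
For Player 1, R2 strictly dominates R1 on the remaining columns (C1: 7>-6, C2: 6>0, C4: 9>6); eliminate R1.
Player 1's strategy R3 is strictly dominated by R2 (C1: 7>1, C2: 6>-6, C4: 9>1) and is removed.
Column C1 is eliminated: C2 beats it against every remaining row (R2: 4>0).
For Player 2, C2 strictly dominates C4 on the remaining rows (R2: 4>-9); eliminate C4.
Among the remaining strategies, none is strictly dominated by another pure strategy of the same player, so the elimination stops.
Surviving strategies — Player 1: {R2}; Player 2: {C2}.

C2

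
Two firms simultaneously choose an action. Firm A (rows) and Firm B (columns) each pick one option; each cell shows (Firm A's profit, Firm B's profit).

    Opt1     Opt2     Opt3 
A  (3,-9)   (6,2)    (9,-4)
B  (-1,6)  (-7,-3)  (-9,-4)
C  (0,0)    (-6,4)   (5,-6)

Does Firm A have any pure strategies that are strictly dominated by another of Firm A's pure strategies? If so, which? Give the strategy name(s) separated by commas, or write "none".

B, C

A: no other strategy beats it everywhere (B at Opt1 (3>-1); C at Opt1 (3>0)).
B: dominated, since A does at least as well everywhere (Opt1: 3>-1, Opt2: 6>-7, Opt3: 9>-9).
C: dominated, since A does at least as well everywhere (Opt1: 3>0, Opt2: 6>-6, Opt3: 9>5).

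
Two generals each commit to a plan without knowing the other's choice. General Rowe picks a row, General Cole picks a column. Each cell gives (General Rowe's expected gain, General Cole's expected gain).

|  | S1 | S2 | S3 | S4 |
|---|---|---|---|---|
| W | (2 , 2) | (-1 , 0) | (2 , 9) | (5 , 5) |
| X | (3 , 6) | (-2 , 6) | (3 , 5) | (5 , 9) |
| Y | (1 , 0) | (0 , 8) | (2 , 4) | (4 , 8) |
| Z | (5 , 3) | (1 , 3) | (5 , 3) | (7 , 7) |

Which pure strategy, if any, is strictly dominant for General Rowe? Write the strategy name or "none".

Z vs W: S1: 5>2, S2: 1>-1, S3: 5>2, S4: 7>5.
Z vs X: S1: 5>3, S2: 1>-2, S3: 5>3, S4: 7>5.
Z vs Y: S1: 5>1, S2: 1>0, S3: 5>2, S4: 7>4.
Z strictly beats every other strategy against every opponent action, so it is strictly dominant.

Z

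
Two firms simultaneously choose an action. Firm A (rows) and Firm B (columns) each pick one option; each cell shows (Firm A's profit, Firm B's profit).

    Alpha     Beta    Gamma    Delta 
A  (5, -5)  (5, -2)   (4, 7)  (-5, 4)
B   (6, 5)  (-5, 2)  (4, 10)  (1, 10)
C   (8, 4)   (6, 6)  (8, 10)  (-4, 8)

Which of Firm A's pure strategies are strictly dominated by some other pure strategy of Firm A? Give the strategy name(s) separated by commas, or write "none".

A is strictly dominated by C (Alpha: 8>5, Beta: 6>5, Gamma: 8>4, Delta: -4>-5).
B is not dominated — it holds its own against A at Alpha (6>5); C at Delta (1>-4).
Nothing dominates C: A at Alpha (8>5); B at Alpha (8>6).

A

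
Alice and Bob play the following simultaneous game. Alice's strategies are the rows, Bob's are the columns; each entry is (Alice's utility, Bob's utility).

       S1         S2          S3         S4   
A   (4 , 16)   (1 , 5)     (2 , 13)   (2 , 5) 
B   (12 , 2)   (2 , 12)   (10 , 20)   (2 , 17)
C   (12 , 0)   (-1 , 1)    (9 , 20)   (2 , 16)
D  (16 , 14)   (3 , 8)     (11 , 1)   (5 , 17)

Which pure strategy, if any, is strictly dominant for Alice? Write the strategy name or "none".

D vs A: S1: 16>4, S2: 3>1, S3: 11>2, S4: 5>2.
D vs B: S1: 16>12, S2: 3>2, S3: 11>10, S4: 5>2.
D vs C: S1: 16>12, S2: 3>-1, S3: 11>9, S4: 5>2.
D strictly beats every other strategy against every opponent action, so it is strictly dominant.

D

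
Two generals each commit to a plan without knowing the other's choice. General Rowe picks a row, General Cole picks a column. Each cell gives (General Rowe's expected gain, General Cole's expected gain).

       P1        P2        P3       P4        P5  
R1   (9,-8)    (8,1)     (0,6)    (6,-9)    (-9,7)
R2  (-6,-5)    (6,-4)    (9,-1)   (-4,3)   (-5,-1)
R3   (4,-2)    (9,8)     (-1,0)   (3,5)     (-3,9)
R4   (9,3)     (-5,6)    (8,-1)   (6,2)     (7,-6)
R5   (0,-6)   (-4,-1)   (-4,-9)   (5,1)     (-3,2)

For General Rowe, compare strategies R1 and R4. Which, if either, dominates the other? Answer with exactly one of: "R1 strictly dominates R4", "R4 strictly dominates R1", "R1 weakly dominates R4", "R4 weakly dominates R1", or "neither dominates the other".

Compare R1 to R4 across every action of General Cole: P1: 9=9, P2: 8>-5, P3: 0<8, P4: 6=6, P5: -9<7.
R1 does better at P2 but worse at P3, P5; neither strategy dominates the other.

neither dominates the other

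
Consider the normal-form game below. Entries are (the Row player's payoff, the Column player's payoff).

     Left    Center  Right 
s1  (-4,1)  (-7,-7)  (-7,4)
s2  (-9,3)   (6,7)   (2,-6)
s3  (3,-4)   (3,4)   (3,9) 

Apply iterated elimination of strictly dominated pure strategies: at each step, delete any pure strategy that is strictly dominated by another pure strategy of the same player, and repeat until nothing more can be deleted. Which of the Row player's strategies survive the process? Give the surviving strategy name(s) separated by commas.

s2, s3

Row s1 is eliminated: s3 beats it against every remaining column (Left: 3>-4, Center: 3>-7, Right: 3>-7).
The Column player's strategy Left is strictly dominated by Center (s2: 7>3, s3: 4>-4) and is removed.
Among the remaining strategies, none is strictly dominated by another pure strategy of the same player, so the elimination stops.
Surviving strategies — the Row player: {s2, s3}; the Column player: {Center, Right}.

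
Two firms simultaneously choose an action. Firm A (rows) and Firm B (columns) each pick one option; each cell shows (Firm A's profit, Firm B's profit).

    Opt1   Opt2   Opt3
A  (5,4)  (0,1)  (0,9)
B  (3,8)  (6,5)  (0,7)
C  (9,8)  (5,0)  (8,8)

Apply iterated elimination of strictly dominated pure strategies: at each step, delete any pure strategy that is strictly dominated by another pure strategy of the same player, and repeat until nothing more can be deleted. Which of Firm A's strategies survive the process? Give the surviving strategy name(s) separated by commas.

Row A is eliminated: C beats it against every remaining column (Opt1: 9>5, Opt2: 5>0, Opt3: 8>0).
Column Opt2 is eliminated: Opt1 beats it against every remaining row (B: 8>5, C: 8>0).
For Firm A, C strictly dominates B on the remaining columns (Opt1: 9>3, Opt3: 8>0); eliminate B.
Among the remaining strategies, none is strictly dominated by another pure strategy of the same player, so the elimination stops.
Surviving strategies — Firm A: {C}; Firm B: {Opt1, Opt3}.

C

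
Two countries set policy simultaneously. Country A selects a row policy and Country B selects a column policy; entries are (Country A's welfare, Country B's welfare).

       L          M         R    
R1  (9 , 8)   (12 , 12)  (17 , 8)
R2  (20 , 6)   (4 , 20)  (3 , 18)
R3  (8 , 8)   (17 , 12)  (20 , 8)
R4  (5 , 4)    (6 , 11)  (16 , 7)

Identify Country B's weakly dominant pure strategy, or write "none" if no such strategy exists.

M

M vs L: R1: 12>8, R2: 20>6, R3: 12>8, R4: 11>4.
M vs R: R1: 12>8, R2: 20>18, R3: 12>8, R4: 11>7.
M is at least as good as every other strategy against every opponent action, so it is weakly dominant.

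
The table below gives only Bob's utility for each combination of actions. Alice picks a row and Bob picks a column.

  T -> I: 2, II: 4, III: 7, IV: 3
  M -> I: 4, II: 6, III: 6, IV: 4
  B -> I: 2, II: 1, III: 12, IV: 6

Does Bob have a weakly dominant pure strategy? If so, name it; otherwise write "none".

III

III vs I: T: 7>2, M: 6>4, B: 12>2.
III vs II: T: 7>4, M: 6=6, B: 12>1.
III vs IV: T: 7>3, M: 6>4, B: 12>6.
III is at least as good as every other strategy against every opponent action, so it is weakly dominant.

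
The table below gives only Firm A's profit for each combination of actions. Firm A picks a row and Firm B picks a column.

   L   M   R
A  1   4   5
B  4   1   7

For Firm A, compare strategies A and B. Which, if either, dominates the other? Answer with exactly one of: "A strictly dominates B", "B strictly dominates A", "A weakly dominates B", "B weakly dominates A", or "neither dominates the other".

neither dominates the other

Compare A to B across each opponent action: L: 1<4, M: 4>1, R: 5<7.
A does better at M but worse at L, R; neither strategy dominates the other.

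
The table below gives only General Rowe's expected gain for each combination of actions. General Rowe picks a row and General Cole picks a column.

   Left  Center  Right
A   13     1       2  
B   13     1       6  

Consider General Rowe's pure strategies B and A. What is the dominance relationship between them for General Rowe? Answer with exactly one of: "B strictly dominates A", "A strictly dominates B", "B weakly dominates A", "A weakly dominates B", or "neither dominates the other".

B weakly dominates A

B's payoffs vs A's, by General Cole's action — Left: 13=13, Center: 1=1, Right: 6>2.
B is at least as good everywhere and strictly better somewhere (tied only at Left, Center), so B weakly but not strictly dominates A.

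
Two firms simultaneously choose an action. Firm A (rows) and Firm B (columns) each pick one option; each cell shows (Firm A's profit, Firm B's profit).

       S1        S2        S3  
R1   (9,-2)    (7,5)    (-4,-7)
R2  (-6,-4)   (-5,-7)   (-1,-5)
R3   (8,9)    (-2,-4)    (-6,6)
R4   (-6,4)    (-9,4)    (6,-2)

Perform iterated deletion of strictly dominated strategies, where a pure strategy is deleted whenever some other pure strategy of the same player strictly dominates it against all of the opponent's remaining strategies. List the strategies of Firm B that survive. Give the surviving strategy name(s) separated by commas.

S2

Firm A's strategy R3 is strictly dominated by R1 (S1: 9>8, S2: 7>-2, S3: -4>-6) and is removed.
Column S3 is eliminated: S1 beats it against every remaining row (R1: -2>-7, R2: -4>-5, R4: 4>-2).
Row R2 is eliminated: R1 beats it against every remaining column (S1: 9>-6, S2: 7>-5).
For Firm A, R1 strictly dominates R4 on the remaining columns (S1: 9>-6, S2: 7>-9); eliminate R4.
Column S1 is eliminated: S2 beats it against every remaining row (R1: 5>-2).
Among the remaining strategies, none is strictly dominated by another pure strategy of the same player, so the elimination stops.
Surviving strategies — Firm A: {R1}; Firm B: {S2}.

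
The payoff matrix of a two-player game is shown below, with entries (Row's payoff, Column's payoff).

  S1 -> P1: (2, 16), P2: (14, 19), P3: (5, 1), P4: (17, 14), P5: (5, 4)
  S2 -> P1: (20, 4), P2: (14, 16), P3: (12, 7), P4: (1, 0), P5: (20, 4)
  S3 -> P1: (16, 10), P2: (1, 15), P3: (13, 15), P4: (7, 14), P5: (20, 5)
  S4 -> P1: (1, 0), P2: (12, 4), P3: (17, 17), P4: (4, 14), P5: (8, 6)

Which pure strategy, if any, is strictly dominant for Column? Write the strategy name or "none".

P1 fails to dominate P2 at S1 (16<19).
P2 fails to dominate P3 at S3 (15=15).
P3 fails to dominate P1 at S1 (1<16).
P4 fails to dominate P1 at S1 (14<16).
P5 fails to dominate P1 at S1 (4<16).
No single strategy dominates all the others.

none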